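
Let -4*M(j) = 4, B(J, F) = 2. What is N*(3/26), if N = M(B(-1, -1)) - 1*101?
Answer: -153/13 ≈ -11.769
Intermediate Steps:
M(j) = -1 (M(j) = -¼*4 = -1)
N = -102 (N = -1 - 1*101 = -1 - 101 = -102)
N*(3/26) = -306/26 = -102*3/26 = -153/13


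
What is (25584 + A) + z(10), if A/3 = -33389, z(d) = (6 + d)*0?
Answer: -74583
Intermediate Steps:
z(d) = 0
A = -100167 (A = 3*(-33389) = -100167)
(25584 + A) + z(10) = (25584 - 100167) + 0 = -74583 + 0 = -74583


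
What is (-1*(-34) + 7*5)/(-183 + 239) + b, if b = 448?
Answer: 25157/56 ≈ 449.23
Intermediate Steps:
(-1*(-34) + 7*5)/(-183 + 239) + b = (-1*(-34) + 7*5)/(-183 + 239) + 448 = (34 + 35)/56 + 448 = 69*(1/56) + 448 = 69/56 + 448 = 25157/56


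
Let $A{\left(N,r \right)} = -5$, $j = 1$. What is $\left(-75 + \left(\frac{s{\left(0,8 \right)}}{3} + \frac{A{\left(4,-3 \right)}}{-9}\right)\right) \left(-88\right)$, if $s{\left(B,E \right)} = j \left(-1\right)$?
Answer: $\frac{59224}{9} \approx 6580.4$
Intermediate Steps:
$s{\left(B,E \right)} = -1$ ($s{\left(B,E \right)} = 1 \left(-1\right) = -1$)
$\left(-75 + \left(\frac{s{\left(0,8 \right)}}{3} + \frac{A{\left(4,-3 \right)}}{-9}\right)\right) \left(-88\right) = \left(-75 - \left(\frac{1}{3} - \frac{5}{9}\right)\right) \left(-88\right) = \left(-75 - - \frac{2}{9}\right) \left(-88\right) = \left(-75 + \left(- \frac{1}{3} + \frac{5}{9}\right)\right) \left(-88\right) = \left(-75 + \frac{2}{9}\right) \left(-88\right) = \left(- \frac{673}{9}\right) \left(-88\right) = \frac{59224}{9}$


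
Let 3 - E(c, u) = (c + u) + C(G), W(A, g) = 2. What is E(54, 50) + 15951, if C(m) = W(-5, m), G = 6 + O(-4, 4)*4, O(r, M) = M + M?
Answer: 15848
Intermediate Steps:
O(r, M) = 2*M
G = 38 (G = 6 + (2*4)*4 = 6 + 8*4 = 6 + 32 = 38)
C(m) = 2
E(c, u) = 1 - c - u (E(c, u) = 3 - ((c + u) + 2) = 3 - (2 + c + u) = 3 + (-2 - c - u) = 1 - c - u)
E(54, 50) + 15951 = (1 - 1*54 - 1*50) + 15951 = (1 - 54 - 50) + 15951 = -103 + 15951 = 15848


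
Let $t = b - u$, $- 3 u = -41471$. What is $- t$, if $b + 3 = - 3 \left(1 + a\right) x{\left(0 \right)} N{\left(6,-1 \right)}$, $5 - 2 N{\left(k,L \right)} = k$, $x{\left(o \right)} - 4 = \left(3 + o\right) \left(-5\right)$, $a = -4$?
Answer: $\frac{82663}{6} \approx 13777.0$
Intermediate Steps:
$u = \frac{41471}{3}$ ($u = \left(- \frac{1}{3}\right) \left(-41471\right) = \frac{41471}{3} \approx 13824.0$)
$x{\left(o \right)} = -11 - 5 o$ ($x{\left(o \right)} = 4 + \left(3 + o\right) \left(-5\right) = 4 - \left(15 + 5 o\right) = -11 - 5 o$)
$N{\left(k,L \right)} = \frac{5}{2} - \frac{k}{2}$
$b = \frac{93}{2}$ ($b = -3 + - 3 \left(1 - 4\right) \left(-11 - 0\right) \left(\frac{5}{2} - 3\right) = -3 + \left(-3\right) \left(-3\right) \left(-11 + 0\right) \left(\frac{5}{2} - 3\right) = -3 + 9 \left(-11\right) \left(- \frac{1}{2}\right) = -3 - - \frac{99}{2} = -3 + \frac{99}{2} = \frac{93}{2} \approx 46.5$)
$t = - \frac{82663}{6}$ ($t = \frac{93}{2} - \frac{41471}{3} = - \frac{82663}{6} \approx -13777.0$)
$- t = \left(-1\right) \left(- \frac{82663}{6}\right) = \frac{82663}{6}$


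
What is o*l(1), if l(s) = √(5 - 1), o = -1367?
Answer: -2734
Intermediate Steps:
l(s) = 2 (l(s) = √4 = 2)
o*l(1) = -1367*2 = -2734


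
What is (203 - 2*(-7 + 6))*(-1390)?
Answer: -284950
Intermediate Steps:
(203 - 2*(-7 + 6))*(-1390) = (203 - 2*(-1))*(-1390) = (203 + 2)*(-1390) = 205*(-1390) = -284950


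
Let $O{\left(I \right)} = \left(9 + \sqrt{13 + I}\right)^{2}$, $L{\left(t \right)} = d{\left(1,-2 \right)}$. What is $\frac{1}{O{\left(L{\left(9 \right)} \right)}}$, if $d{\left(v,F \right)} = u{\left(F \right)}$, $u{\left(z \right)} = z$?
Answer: $\frac{1}{\left(9 + \sqrt{11}\right)^{2}} \approx 0.006592$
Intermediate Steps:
$d{\left(v,F \right)} = F$
$L{\left(t \right)} = -2$
$\frac{1}{O{\left(L{\left(9 \right)} \right)}} = \frac{1}{\left(9 + \sqrt{13 - 2}\right)^{2}} = \frac{1}{\left(9 + \sqrt{11}\right)^{2}}$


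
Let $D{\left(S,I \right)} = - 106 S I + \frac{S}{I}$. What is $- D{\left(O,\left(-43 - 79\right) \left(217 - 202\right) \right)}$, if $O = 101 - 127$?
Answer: $\frac{4614784187}{915} \approx 5.0435 \cdot 10^{6}$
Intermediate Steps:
$O = -26$ ($O = 101 - 127 = -26$)
$D{\left(S,I \right)} = \frac{S}{I} - 106 I S$ ($D{\left(S,I \right)} = - 106 I S + \frac{S}{I} = \frac{S}{I} - 106 I S$)
$- D{\left(O,\left(-43 - 79\right) \left(217 - 202\right) \right)} = - (- \frac{26}{\left(-43 - 79\right) \left(217 - 202\right)} - 106 \left(-43 - 79\right) \left(217 - 202\right) \left(-26\right)) = - (- \frac{26}{\left(-122\right) 15} - 106 \left(\left(-122\right) 15\right) \left(-26\right)) = - (- \frac{26}{-1830} - \left(-193980\right) \left(-26\right)) = - (\left(-26\right) \left(- \frac{1}{1830}\right) - 5043480) = - (\frac{13}{915} - 5043480) = \left(-1\right) \left(- \frac{4614784187}{915}\right) = \frac{4614784187}{915}$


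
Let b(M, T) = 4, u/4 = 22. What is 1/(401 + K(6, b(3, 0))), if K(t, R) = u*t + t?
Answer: 1/935 ≈ 0.0010695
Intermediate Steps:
u = 88 (u = 4*22 = 88)
K(t, R) = 89*t (K(t, R) = 88*t + t = 89*t)
1/(401 + K(6, b(3, 0))) = 1/(401 + 89*6) = 1/(401 + 534) = 1/935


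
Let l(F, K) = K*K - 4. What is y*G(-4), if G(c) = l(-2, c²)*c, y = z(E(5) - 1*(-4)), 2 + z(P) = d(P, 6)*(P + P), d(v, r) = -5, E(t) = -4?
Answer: 2016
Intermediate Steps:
z(P) = -2 - 10*P (z(P) = -2 - 5*(P + P) = -2 - 10*P)
y = -2 (y = -2 - 10*(-4 - 1*(-4)) = -2 - 10*(-4 + 4) = -2 - 10*0 = -2 + 0 = -2)
l(F, K) = -4 + K² (l(F, K) = K² - 4 = -4 + K²)
G(c) = c*(-4 + c⁴) (G(c) = (-4 + (c²)²)*c = (-4 + c⁴)*c = c*(-4 + c⁴))
y*G(-4) = -(-8)*(-4 + (-4)⁴) = -(-8)*(-4 + 256) = -(-8)*252 = -2*(-1008) = 2016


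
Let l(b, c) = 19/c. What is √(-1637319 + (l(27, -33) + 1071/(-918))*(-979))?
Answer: I*√58882074/6 ≈ 1278.9*I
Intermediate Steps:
√(-1637319 + (l(27, -33) + 1071/(-918))*(-979)) = √(-1637319 + (19/(-33) + 1071/(-918))*(-979)) = √(-1637319 + (19*(-1/33) + 1071*(-1/918))*(-979)) = √(-1637319 + (-19/33 - 7/6)*(-979)) = √(-1637319 - 115/66*(-979)) = √(-1637319 + 10235/6) = √(-9813679/6) = I*√58882074/6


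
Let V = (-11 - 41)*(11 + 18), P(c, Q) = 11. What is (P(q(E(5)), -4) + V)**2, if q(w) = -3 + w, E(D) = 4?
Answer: 2241009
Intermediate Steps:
V = -1508 (V = -52*29 = -1508)
(P(q(E(5)), -4) + V)**2 = (11 - 1508)**2 = (-1497)**2 = 2241009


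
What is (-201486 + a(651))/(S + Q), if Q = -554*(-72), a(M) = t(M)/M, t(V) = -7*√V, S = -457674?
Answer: 33581/69631 + √651/38854098 ≈ 0.48227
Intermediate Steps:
a(M) = -7/√M (a(M) = (-7*√M)/M = -7/√M)
Q = 39888
(-201486 + a(651))/(S + Q) = (-201486 - √651/93)/(-457674 + 39888) = (-201486 - √651/93)/(-417786) = (-201486 - √651/93)*(-1/417786) = 33581/69631 + √651/38854098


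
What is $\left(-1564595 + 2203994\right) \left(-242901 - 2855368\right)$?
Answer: $-1981030100331$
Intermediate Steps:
$\left(-1564595 + 2203994\right) \left(-242901 - 2855368\right) = 639399 \left(-3098269\right) = -1981030100331$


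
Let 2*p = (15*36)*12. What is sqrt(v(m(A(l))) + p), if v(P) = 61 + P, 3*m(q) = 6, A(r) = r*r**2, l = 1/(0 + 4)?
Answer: 3*sqrt(367) ≈ 57.472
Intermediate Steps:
l = 1/4 ≈ 0.25000
A(r) = r**3
m(q) = 2 (m(q) = (1/3)*6 = 2)
p = 3240 (p = ((15*36)*12)/2 = (540*12)/2 = (1/2)*6480 = 3240)
sqrt(v(m(A(l))) + p) = sqrt((61 + 2) + 3240) = sqrt(63 + 3240) = sqrt(3303) = 3*sqrt(367)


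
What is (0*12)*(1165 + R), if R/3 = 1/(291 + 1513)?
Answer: 0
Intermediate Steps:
R = 3/1804 (R = 3/(291 + 1513) = 3/1804 ≈ 0.0016630)
(0*12)*(1165 + R) = (0*12)*(1165 + 3/1804) = 0*(2101663/1804) = 0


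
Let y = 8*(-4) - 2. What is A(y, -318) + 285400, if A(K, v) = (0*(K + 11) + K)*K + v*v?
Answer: 387680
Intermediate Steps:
y = -34 (y = -32 - 2 = -34)
A(K, v) = K**2 + v**2 (A(K, v) = (0*(11 + K) + K)*K + v**2 = (0 + K)*K + v**2 = K*K + v**2 = K**2 + v**2)
A(y, -318) + 285400 = ((-34)**2 + (-318)**2) + 285400 = (1156 + 101124) + 285400 = 102280 + 285400 = 387680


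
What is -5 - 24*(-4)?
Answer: 91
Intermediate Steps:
-5 - 24*(-4) = -5 + 96 = 91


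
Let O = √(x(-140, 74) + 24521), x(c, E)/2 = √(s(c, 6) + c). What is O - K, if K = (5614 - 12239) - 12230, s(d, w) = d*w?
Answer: 18855 + √(24521 + 28*I*√5) ≈ 19012.0 + 0.19991*I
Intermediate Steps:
K = -18855 (K = -6625 - 12230 = -18855)
x(c, E) = 2*√7*√c (x(c, E) = 2*√(c*6 + c) = 2*√(6*c + c) = 2*√(7*c) = 2*(√7*√c) = 2*√7*√c)
O = √(24521 + 28*I*√5) (O = √(2*√7*√(-140) + 24521) = √(2*√7*(2*I*√35) + 24521) = √(28*I*√5 + 24521) = √(24521 + 28*I*√5) ≈ 156.59 + 0.2*I)
O - K = √(24521 + 28*I*√5) - 1*(-18855) = √(24521 + 28*I*√5) + 18855 = 18855 + √(24521 + 28*I*√5)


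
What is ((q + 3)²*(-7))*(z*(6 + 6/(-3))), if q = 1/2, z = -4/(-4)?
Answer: -343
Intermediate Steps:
z = 1 (z = -4*(-¼) = 1)
q = ½ ≈ 0.50000
((q + 3)²*(-7))*(z*(6 + 6/(-3))) = ((½ + 3)²*(-7))*(1*(6 + 6/(-3))) = ((7/2)²*(-7))*(1*(6 + 6*(-⅓))) = ((49/4)*(-7))*(1*(6 - 2)) = -343*4/4 = -343/4*4 = -343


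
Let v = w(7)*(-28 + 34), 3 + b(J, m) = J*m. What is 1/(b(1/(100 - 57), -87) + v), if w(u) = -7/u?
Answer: -43/474 ≈ -0.090717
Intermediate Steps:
b(J, m) = -3 + J*m
v = -6 (v = (-7/7)*(-28 + 34) = -7*⅐*6 = -1*6 = -6)
1/(b(1/(100 - 57), -87) + v) = 1/((-3 - 87/(100 - 57)) - 6) = 1/((-3 - 87/43) - 6) = 1/(-216/43 - 6) = 1/(-474/43) = -43/474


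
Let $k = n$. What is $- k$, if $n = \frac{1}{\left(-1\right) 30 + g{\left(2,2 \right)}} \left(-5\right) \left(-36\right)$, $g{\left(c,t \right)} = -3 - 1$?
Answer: $\frac{90}{17} \approx 5.2941$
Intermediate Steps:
$g{\left(c,t \right)} = -4$ ($g{\left(c,t \right)} = -3 - 1 = -4$)
$n = - \frac{90}{17}$ ($n = \frac{1}{\left(-1\right) 30 - 4} \left(-5\right) \left(-36\right) = \frac{1}{-30 - 4} \left(-5\right) \left(-36\right) = \frac{1}{-34} \left(-5\right) \left(-36\right) = \left(- \frac{1}{34}\right) \left(-5\right) \left(-36\right) = \frac{5}{34} \left(-36\right) = - \frac{90}{17} \approx -5.2941$)
$k = - \frac{90}{17} \approx -5.2941$
$- k = \left(-1\right) \left(- \frac{90}{17}\right) = \frac{90}{17}$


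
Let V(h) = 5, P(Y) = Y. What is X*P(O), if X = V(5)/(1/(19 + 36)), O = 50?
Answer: 13750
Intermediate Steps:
X = 275 (X = 5/(1/(19 + 36)) = 5/(1/55) = 5*55 = 275)
X*P(O) = 275*50 = 13750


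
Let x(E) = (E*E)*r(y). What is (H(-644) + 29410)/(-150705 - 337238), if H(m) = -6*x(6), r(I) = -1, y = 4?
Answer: -29626/487943 ≈ -0.060716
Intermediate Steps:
x(E) = -E² (x(E) = (E*E)*(-1) = E²*(-1) = -E²)
H(m) = 216 (H(m) = -(-6)*6² = -(-6)*36 = -6*(-36) = 216)
(H(-644) + 29410)/(-150705 - 337238) = (216 + 29410)/(-150705 - 337238) = 29626/(-487943) = 29626*(-1/487943) = -29626/487943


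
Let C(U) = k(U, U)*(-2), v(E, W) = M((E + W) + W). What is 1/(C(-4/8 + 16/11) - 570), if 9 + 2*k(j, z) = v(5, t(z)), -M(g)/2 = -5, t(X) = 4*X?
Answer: -1/571 ≈ -0.0017513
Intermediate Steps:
M(g) = 10 (M(g) = -2*(-5) = 10)
v(E, W) = 10
k(j, z) = 1/2 (k(j, z) = -9/2 + (1/2)*10 = -9/2 + 5 = 1/2)
C(U) = -1 (C(U) = (1/2)*(-2) = -1)
1/(C(-4/8 + 16/11) - 570) = 1/(-1 - 570) = 1/(-571) = -1/571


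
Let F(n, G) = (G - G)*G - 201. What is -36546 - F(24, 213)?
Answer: -36345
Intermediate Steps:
F(n, G) = -201 (F(n, G) = 0*G - 201 = 0 - 201 = -201)
-36546 - F(24, 213) = -36546 - 1*(-201) = -36546 + 201 = -36345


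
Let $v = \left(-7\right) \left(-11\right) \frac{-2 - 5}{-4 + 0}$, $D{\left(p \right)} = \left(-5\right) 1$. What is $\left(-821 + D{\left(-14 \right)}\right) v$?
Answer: $- \frac{222607}{2} \approx -1.113 \cdot 10^{5}$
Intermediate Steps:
$D{\left(p \right)} = -5$
$v = \frac{539}{4}$ ($v = 77 \left(- \frac{7}{-4}\right) = 77 \left(\left(-7\right) \left(- \frac{1}{4}\right)\right) = 77 \cdot \frac{7}{4} = \frac{539}{4} \approx 134.75$)
$\left(-821 + D{\left(-14 \right)}\right) v = \left(-821 - 5\right) \frac{539}{4} = \left(-826\right) \frac{539}{4} = - \frac{222607}{2}$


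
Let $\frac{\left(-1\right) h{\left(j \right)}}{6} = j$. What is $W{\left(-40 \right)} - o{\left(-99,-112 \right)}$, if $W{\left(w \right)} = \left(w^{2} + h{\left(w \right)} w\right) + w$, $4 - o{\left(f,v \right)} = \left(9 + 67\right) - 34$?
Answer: $-8002$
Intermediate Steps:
$h{\left(j \right)} = - 6 j$
$o{\left(f,v \right)} = -38$ ($o{\left(f,v \right)} = 4 - \left(\left(9 + 67\right) - 34\right) = 4 - \left(76 - 34\right) = 4 - 42 = -38$)
$W{\left(w \right)} = w - 5 w^{2}$ ($W{\left(w \right)} = \left(w^{2} + - 6 w w\right) + w = \left(w^{2} - 6 w^{2}\right) + w = - 5 w^{2} + w = w - 5 w^{2}$)
$W{\left(-40 \right)} - o{\left(-99,-112 \right)} = - 40 \left(1 - -200\right) - -38 = - 40 \left(1 + 200\right) + 38 = \left(-40\right) 201 + 38 = -8040 + 38 = -8002$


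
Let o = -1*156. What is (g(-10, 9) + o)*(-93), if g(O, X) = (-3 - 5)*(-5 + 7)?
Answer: 15996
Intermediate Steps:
g(O, X) = -16 (g(O, X) = -8*2 = -16)
o = -156
(g(-10, 9) + o)*(-93) = (-16 - 156)*(-93) = -172*(-93) = 15996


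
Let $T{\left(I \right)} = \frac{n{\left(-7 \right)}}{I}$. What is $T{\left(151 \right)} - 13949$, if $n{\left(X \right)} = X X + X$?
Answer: $- \frac{2106257}{151} \approx -13949.0$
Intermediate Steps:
$n{\left(X \right)} = X + X^{2}$ ($n{\left(X \right)} = X^{2} + X = X + X^{2}$)
$T{\left(I \right)} = \frac{42}{I}$ ($T{\left(I \right)} = \frac{\left(-7\right) \left(1 - 7\right)}{I} = \frac{\left(-7\right) \left(-6\right)}{I} = \frac{42}{I}$)
$T{\left(151 \right)} - 13949 = \frac{42}{151} - 13949 = - \frac{2106257}{151}$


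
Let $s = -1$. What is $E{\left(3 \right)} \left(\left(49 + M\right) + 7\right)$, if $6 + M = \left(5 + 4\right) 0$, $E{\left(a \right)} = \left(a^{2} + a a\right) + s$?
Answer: $850$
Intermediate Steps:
$E{\left(a \right)} = -1 + 2 a^{2}$ ($E{\left(a \right)} = \left(a^{2} + a a\right) - 1 = \left(a^{2} + a^{2}\right) - 1 = 2 a^{2} - 1 = -1 + 2 a^{2}$)
$M = -6$ ($M = -6 + \left(5 + 4\right) 0 = -6 + 9 \cdot 0 = -6 + 0 = -6$)
$E{\left(3 \right)} \left(\left(49 + M\right) + 7\right) = \left(-1 + 2 \cdot 3^{2}\right) \left(\left(49 - 6\right) + 7\right) = \left(-1 + 2 \cdot 9\right) \left(43 + 7\right) = \left(-1 + 18\right) 50 = 17 \cdot 50 = 850$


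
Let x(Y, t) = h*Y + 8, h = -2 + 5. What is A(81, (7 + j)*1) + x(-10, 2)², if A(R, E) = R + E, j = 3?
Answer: 575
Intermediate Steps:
A(R, E) = E + R
h = 3
x(Y, t) = 8 + 3*Y (x(Y, t) = 3*Y + 8 = 8 + 3*Y)
A(81, (7 + j)*1) + x(-10, 2)² = ((7 + 3)*1 + 81) + (8 + 3*(-10))² = (10*1 + 81) + (8 - 30)² = (10 + 81) + (-22)² = 91 + 484 = 575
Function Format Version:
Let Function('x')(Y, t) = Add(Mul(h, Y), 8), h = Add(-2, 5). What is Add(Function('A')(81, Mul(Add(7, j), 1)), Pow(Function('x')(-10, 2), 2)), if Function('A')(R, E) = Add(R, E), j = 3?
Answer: 575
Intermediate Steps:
Function('A')(R, E) = Add(E, R)
h = 3
Function('x')(Y, t) = Add(8, Mul(3, Y)) (Function('x')(Y, t) = Add(Mul(3, Y), 8) = Add(8, Mul(3, Y)))
Add(Function('A')(81, Mul(Add(7, j), 1)), Pow(Function('x')(-10, 2), 2)) = Add(Add(Mul(Add(7, 3), 1), 81), Pow(Add(8, Mul(3, -10)), 2)) = Add(Add(Mul(10, 1), 81), Pow(Add(8, -30), 2)) = Add(Add(10, 81), Pow(-22, 2)) = Add(91, 484) = 575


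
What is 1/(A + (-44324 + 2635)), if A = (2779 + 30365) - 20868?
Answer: -1/29413 ≈ -3.3999e-5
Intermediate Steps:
A = 12276 (A = 33144 - 20868 = 12276)
1/(A + (-44324 + 2635)) = 1/(12276 + (-44324 + 2635)) = 1/(12276 - 41689) = 1/(-29413) = -1/29413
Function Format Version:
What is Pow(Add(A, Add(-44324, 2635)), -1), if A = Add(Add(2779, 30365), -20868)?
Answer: Rational(-1, 29413) ≈ -3.3999e-5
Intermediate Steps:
A = 12276 (A = Add(33144, -20868) = 12276)
Pow(Add(A, Add(-44324, 2635)), -1) = Pow(Add(12276, Add(-44324, 2635)), -1) = Pow(Add(12276, -41689), -1) = Pow(-29413, -1) = Rational(-1, 29413)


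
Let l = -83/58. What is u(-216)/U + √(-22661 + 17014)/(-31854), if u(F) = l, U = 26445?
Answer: -83/1533810 - I*√5647/31854 ≈ -5.4114e-5 - 0.0023591*I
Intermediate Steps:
l = -83/58 (l = -83*1/58 = -83/58 ≈ -1.4310)
u(F) = -83/58
u(-216)/U + √(-22661 + 17014)/(-31854) = -83/58/26445 + √(-22661 + 17014)/(-31854) = -83/58*1/26445 + √(-5647)*(-1/31854) = -83/1533810 + (I*√5647)*(-1/31854) = -83/1533810 - I*√5647/31854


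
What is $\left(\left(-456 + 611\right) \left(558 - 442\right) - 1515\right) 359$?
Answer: $5910935$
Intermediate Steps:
$\left(\left(-456 + 611\right) \left(558 - 442\right) - 1515\right) 359 = \left(155 \cdot 116 - 1515\right) 359 = \left(17980 - 1515\right) 359 = 16465 \cdot 359 = 5910935$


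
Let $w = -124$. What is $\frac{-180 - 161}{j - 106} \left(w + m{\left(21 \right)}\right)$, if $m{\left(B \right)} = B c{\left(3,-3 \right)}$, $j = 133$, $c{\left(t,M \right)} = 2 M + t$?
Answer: $\frac{63767}{27} \approx 2361.7$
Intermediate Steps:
$c{\left(t,M \right)} = t + 2 M$
$m{\left(B \right)} = - 3 B$ ($m{\left(B \right)} = B \left(3 + 2 \left(-3\right)\right) = B \left(3 - 6\right) = B \left(-3\right) = - 3 B$)
$\frac{-180 - 161}{j - 106} \left(w + m{\left(21 \right)}\right) = \frac{-180 - 161}{133 - 106} \left(-124 - 63\right) = - \frac{341}{133 - 106} \left(-124 - 63\right) = - \frac{341}{27} \left(-187\right) = \left(-341\right) \frac{1}{27} \left(-187\right) = \left(- \frac{341}{27}\right) \left(-187\right) = \frac{63767}{27}$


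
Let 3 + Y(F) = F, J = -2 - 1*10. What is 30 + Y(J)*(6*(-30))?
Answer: 2730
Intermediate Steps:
J = -12 (J = -2 - 10 = -12)
Y(F) = -3 + F
30 + Y(J)*(6*(-30)) = 30 + (-3 - 12)*(6*(-30)) = 30 - 15*(-180) = 30 + 2700 = 2730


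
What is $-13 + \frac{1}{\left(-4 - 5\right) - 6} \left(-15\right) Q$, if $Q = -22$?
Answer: $-35$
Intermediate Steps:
$-13 + \frac{1}{\left(-4 - 5\right) - 6} \left(-15\right) Q = -13 + \frac{1}{\left(-4 - 5\right) - 6} \left(-15\right) \left(-22\right) = -13 + \frac{1}{-9 - 6} \left(-15\right) \left(-22\right) = -13 + \frac{1}{-15} \left(-15\right) \left(-22\right) = -13 + \left(- \frac{1}{15}\right) \left(-15\right) \left(-22\right) = -13 + 1 \left(-22\right) = -13 - 22 = -35$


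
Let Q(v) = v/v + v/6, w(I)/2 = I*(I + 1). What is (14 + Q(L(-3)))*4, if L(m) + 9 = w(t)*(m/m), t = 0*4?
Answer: 54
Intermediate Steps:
t = 0
w(I) = 2*I*(1 + I) (w(I) = 2*(I*(I + 1)) = 2*(I*(1 + I)) = 2*I*(1 + I))
L(m) = -9 (L(m) = -9 + (2*0*(1 + 0))*(m/m) = -9 + (2*0*1)*1 = -9 + 0*1 = -9 + 0 = -9)
Q(v) = 1 + v/6 (Q(v) = 1 + v*(1/6) = 1 + v/6)
(14 + Q(L(-3)))*4 = (14 + (1 + (1/6)*(-9)))*4 = (14 + (1 - 3/2))*4 = (14 - 1/2)*4 = (27/2)*4 = 54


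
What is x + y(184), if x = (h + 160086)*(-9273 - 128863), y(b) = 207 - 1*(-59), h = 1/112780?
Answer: -623494063763384/28195 ≈ -2.2114e+10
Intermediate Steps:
h = 1/112780 ≈ 8.8668e-6
y(b) = 266 (y(b) = 207 + 59 = 266)
x = -623494071263254/28195 (x = (1/112780 + 160086)*(-9273 - 128863) = (18054499081/112780)*(-138136) = -623494071263254/28195 ≈ -2.2114e+10)
x + y(184) = -623494071263254/28195 + 266 = -623494063763384/28195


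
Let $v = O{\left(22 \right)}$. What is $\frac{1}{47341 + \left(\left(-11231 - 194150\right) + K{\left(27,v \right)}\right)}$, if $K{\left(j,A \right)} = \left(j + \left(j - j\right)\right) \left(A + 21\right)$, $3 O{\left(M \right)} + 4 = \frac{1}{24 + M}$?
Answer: $- \frac{46}{7245405} \approx -6.3488 \cdot 10^{-6}$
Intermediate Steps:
$O{\left(M \right)} = - \frac{4}{3} + \frac{1}{3 \left(24 + M\right)}$
$v = - \frac{61}{46}$ ($v = \frac{-95 - 88}{3 \left(24 + 22\right)} = \frac{-95 - 88}{3 \cdot 46} = \frac{1}{3} \cdot \frac{1}{46} \left(-183\right) = - \frac{61}{46} \approx -1.3261$)
$K{\left(j,A \right)} = j \left(21 + A\right)$ ($K{\left(j,A \right)} = \left(j + 0\right) \left(21 + A\right) = j \left(21 + A\right)$)
$\frac{1}{47341 + \left(\left(-11231 - 194150\right) + K{\left(27,v \right)}\right)} = \frac{1}{47341 + \left(\left(-11231 - 194150\right) + 27 \left(21 - \frac{61}{46}\right)\right)} = \frac{1}{47341 + \left(-205381 + 27 \cdot \frac{905}{46}\right)} = \frac{1}{47341 + \left(-205381 + \frac{24435}{46}\right)} = \frac{1}{47341 - \frac{9423091}{46}} = \frac{1}{- \frac{7245405}{46}} = - \frac{46}{7245405}$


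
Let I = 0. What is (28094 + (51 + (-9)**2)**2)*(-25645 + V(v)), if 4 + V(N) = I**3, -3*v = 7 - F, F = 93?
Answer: -1167491182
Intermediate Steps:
v = 86/3 (v = -(7 - 1*93)/3 = -(7 - 93)/3 = -1/3*(-86) = 86/3 ≈ 28.667)
V(N) = -4 (V(N) = -4 + 0**3 = -4 + 0 = -4)
(28094 + (51 + (-9)**2)**2)*(-25645 + V(v)) = (28094 + (51 + (-9)**2)**2)*(-25645 - 4) = (28094 + (51 + 81)**2)*(-25649) = (28094 + 132**2)*(-25649) = (28094 + 17424)*(-25649) = 45518*(-25649) = -1167491182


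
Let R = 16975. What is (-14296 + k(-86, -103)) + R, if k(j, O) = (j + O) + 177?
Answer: 2667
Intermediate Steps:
k(j, O) = 177 + O + j (k(j, O) = (O + j) + 177 = 177 + O + j)
(-14296 + k(-86, -103)) + R = (-14296 + (177 - 103 - 86)) + 16975 = (-14296 - 12) + 16975 = -14308 + 16975 = 2667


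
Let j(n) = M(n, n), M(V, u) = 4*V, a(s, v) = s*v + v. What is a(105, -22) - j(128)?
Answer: -2844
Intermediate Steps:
a(s, v) = v + s*v
j(n) = 4*n
a(105, -22) - j(128) = -22*(1 + 105) - 4*128 = -22*106 - 1*512 = -2332 - 512 = -2844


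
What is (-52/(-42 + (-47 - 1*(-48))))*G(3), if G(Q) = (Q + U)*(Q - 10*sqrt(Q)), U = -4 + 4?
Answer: 468/41 - 1560*sqrt(3)/41 ≈ -54.488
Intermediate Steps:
U = 0
G(Q) = Q*(Q - 10*sqrt(Q)) (G(Q) = (Q + 0)*(Q - 10*sqrt(Q)) = Q*(Q - 10*sqrt(Q)))
(-52/(-42 + (-47 - 1*(-48))))*G(3) = (-52/(-42 + (-47 - 1*(-48))))*(3**2 - 30*sqrt(3)) = (-52/(-42 + (-47 + 48)))*(9 - 30*sqrt(3)) = (-52/(-42 + 1))*(9 - 30*sqrt(3)) = (-52/(-41))*(9 - 30*sqrt(3)) = (-1/41*(-52))*(9 - 30*sqrt(3)) = 52*(9 - 30*sqrt(3))/41 = 468/41 - 1560*sqrt(3)/41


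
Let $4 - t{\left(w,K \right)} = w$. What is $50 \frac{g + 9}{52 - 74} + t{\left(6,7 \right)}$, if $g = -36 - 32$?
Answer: $\frac{1453}{11} \approx 132.09$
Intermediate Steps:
$g = -68$
$t{\left(w,K \right)} = 4 - w$
$50 \frac{g + 9}{52 - 74} + t{\left(6,7 \right)} = 50 \frac{-68 + 9}{52 - 74} + \left(4 - 6\right) = 50 \left(- \frac{59}{-22}\right) + \left(4 - 6\right) = 50 \left(\left(-59\right) \left(- \frac{1}{22}\right)\right) - 2 = 50 \cdot \frac{59}{22} - 2 = \frac{1475}{11} - 2 = \frac{1453}{11}$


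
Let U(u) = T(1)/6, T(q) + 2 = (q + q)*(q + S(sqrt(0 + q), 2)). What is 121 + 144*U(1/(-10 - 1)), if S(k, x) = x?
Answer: 217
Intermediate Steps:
T(q) = -2 + 2*q*(2 + q) (T(q) = -2 + (q + q)*(q + 2) = -2 + (2*q)*(2 + q) = -2 + 2*q*(2 + q))
U(u) = 2/3 (U(u) = (-2 + 2*1**2 + 4*1)/6 = (-2 + 2*1 + 4)*(1/6) = (-2 + 2 + 4)*(1/6) = 4*(1/6) = 2/3)
121 + 144*U(1/(-10 - 1)) = 121 + 144*(2/3) = 121 + 96 = 217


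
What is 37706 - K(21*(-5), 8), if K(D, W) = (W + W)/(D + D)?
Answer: 3959138/105 ≈ 37706.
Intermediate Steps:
K(D, W) = W/D (K(D, W) = (2*W)/((2*D)) = (2*W)*(1/(2*D)) = W/D)
37706 - K(21*(-5), 8) = 37706 - 8/(21*(-5)) = 37706 - 8/(-105) = 37706 - 8*(-1)/105 = 37706 - 1*(-8/105) = 37706 + 8/105 = 3959138/105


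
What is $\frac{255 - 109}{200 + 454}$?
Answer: $\frac{73}{327} \approx 0.22324$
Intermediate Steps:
$\frac{255 - 109}{200 + 454} = \frac{146}{654} = 146 \cdot \frac{1}{654} = \frac{73}{327}$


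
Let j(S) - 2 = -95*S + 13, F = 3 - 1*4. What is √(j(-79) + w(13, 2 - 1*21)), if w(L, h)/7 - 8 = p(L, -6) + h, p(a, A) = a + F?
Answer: √7527 ≈ 86.758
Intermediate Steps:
F = -1 (F = 3 - 4 = -1)
j(S) = 15 - 95*S (j(S) = 2 + (-95*S + 13) = 2 + (13 - 95*S) = 15 - 95*S)
p(a, A) = -1 + a (p(a, A) = a - 1 = -1 + a)
w(L, h) = 49 + 7*L + 7*h (w(L, h) = 56 + 7*((-1 + L) + h) = 56 + 7*(-1 + L + h) = 56 + (-7 + 7*L + 7*h) = 49 + 7*L + 7*h)
√(j(-79) + w(13, 2 - 1*21)) = √((15 - 95*(-79)) + (49 + 7*13 + 7*(2 - 1*21))) = √((15 + 7505) + (49 + 91 + 7*(2 - 21))) = √(7520 + (49 + 91 + 7*(-19))) = √(7520 + (49 + 91 - 133)) = √(7520 + 7) = √7527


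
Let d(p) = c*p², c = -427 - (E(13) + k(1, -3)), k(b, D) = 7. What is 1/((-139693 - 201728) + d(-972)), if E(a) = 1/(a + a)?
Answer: -13/5335382193 ≈ -2.4366e-9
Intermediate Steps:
E(a) = 1/(2*a)
c = -11285/26 (c = -427 - ((½)/13 + 7) = -427 - ((½)*(1/13) + 7) = -427 - (1/26 + 7) = -427 - 1*183/26 = -427 - 183/26 = -11285/26 ≈ -434.04)
d(p) = -11285*p²/26
1/((-139693 - 201728) + d(-972)) = 1/((-139693 - 201728) - 11285/26*(-972)²) = 1/(-341421 - 11285/26*944784) = 1/(-341421 - 5330943720/13) = 1/(-5335382193/13) = -13/5335382193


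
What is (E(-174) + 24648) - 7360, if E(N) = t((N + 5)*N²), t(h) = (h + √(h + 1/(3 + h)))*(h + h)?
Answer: 52360091662760 - 37522056*I*√1107056341309119405/1705547 ≈ 5.236e+13 - 2.3148e+10*I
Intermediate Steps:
t(h) = 2*h*(h + √(h + 1/(3 + h))) (t(h) = (h + √(h + 1/(3 + h)))*(2*h) = 2*h*(h + √(h + 1/(3 + h))))
E(N) = 2*N²*(5 + N)*(√((1 + N²*(3 + N²*(5 + N))*(5 + N))/(3 + N²*(5 + N))) + N²*(5 + N)) (E(N) = 2*((N + 5)*N²)*((N + 5)*N² + √((1 + ((N + 5)*N²)*(3 + (N + 5)*N²))/(3 + (N + 5)*N²))) = 2*((5 + N)*N²)*((5 + N)*N² + √((1 + ((5 + N)*N²)*(3 + (5 + N)*N²))/(3 + (5 + N)*N²))) = 2*(N²*(5 + N))*(N²*(5 + N) + √((1 + (N²*(5 + N))*(3 + N²*(5 + N)))/(3 + N²*(5 + N)))) = 2*(N²*(5 + N))*(N²*(5 + N) + √((1 + N²*(3 + N²*(5 + N))*(5 + N))/(3 + N²*(5 + N)))) = 2*(N²*(5 + N))*(√((1 + N²*(3 + N²*(5 + N))*(5 + N))/(3 + N²*(5 + N))) + N²*(5 + N)) = 2*N²*(5 + N)*(√((1 + N²*(3 + N²*(5 + N))*(5 + N))/(3 + N²*(5 + N))) + N²*(5 + N)))
(E(-174) + 24648) - 7360 = (2*(-174)²*(5 - 174)*(√((1 + (-174)²*(3 + (-174)²*(5 - 174))*(5 - 174))/(3 + (-174)²*(5 - 174))) + (-174)²*(5 - 174)) + 24648) - 7360 = (2*30276*(-169)*(√((1 + 30276*(3 + 30276*(-169))*(-169))/(3 + 30276*(-169))) + 30276*(-169)) + 24648) - 7360 = (2*30276*(-169)*(√((1 + 30276*(3 - 5116644)*(-169))/(3 - 5116644)) - 5116644) + 24648) - 7360 = (2*30276*(-169)*(√((1 + 30276*(-5116641)*(-169))/(-5116641)) - 5116644) + 24648) - 7360 = (2*30276*(-169)*(√(-(1 + 26180030472804)/5116641) - 5116644) + 24648) - 7360 = (2*30276*(-169)*(√(-1/5116641*26180030472805) - 5116644) + 24648) - 7360 = (2*30276*(-169)*(√(-26180030472805/5116641) - 5116644) + 24648) - 7360 = (2*30276*(-169)*(11*I*√1107056341309119405/5116641 - 5116644) + 24648) - 7360 = (2*30276*(-169)*(-5116644 + 11*I*√1107056341309119405/5116641) + 24648) - 7360 = ((52360091645472 - 37522056*I*√1107056341309119405/1705547) + 24648) - 7360 = (52360091670120 - 37522056*I*√1107056341309119405/1705547) - 7360 = 52360091662760 - 37522056*I*√1107056341309119405/1705547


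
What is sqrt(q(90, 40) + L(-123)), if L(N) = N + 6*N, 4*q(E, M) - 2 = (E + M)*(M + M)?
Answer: 7*sqrt(142)/2 ≈ 41.707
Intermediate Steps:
q(E, M) = 1/2 + M*(E + M)/2 (q(E, M) = 1/2 + ((E + M)*(M + M))/4 = 1/2 + ((E + M)*(2*M))/4 = 1/2 + (2*M*(E + M))/4 = 1/2 + M*(E + M)/2)
L(N) = 7*N
sqrt(q(90, 40) + L(-123)) = sqrt((1/2 + (1/2)*40**2 + (1/2)*90*40) + 7*(-123)) = sqrt((1/2 + (1/2)*1600 + 1800) - 861) = sqrt((1/2 + 800 + 1800) - 861) = sqrt(5201/2 - 861) = sqrt(3479/2) = 7*sqrt(142)/2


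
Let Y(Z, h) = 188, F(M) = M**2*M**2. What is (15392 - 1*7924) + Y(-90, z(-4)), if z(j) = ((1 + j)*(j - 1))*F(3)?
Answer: 7656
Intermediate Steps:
F(M) = M**4
z(j) = 81*(1 + j)*(-1 + j) (z(j) = ((1 + j)*(j - 1))*3**4 = ((1 + j)*(-1 + j))*81 = 81*(1 + j)*(-1 + j))
(15392 - 1*7924) + Y(-90, z(-4)) = (15392 - 1*7924) + 188 = (15392 - 7924) + 188 = 7468 + 188 = 7656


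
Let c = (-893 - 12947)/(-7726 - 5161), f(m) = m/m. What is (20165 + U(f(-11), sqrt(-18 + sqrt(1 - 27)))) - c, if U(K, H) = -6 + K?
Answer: 259788080/12887 ≈ 20159.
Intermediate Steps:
f(m) = 1
c = 13840/12887 (c = -13840/(-12887) = -13840*(-1/12887) = 13840/12887 ≈ 1.0739)
(20165 + U(f(-11), sqrt(-18 + sqrt(1 - 27)))) - c = (20165 + (-6 + 1)) - 1*13840/12887 = (20165 - 5) - 13840/12887 = 20160 - 13840/12887 = 259788080/12887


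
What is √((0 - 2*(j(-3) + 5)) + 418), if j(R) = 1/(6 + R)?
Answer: √3666/3 ≈ 20.182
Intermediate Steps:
√((0 - 2*(j(-3) + 5)) + 418) = √((0 - 2*(1/(6 - 3) + 5)) + 418) = √((0 - 2*(1/3 + 5)) + 418) = √((0 - 2*(⅓ + 5)) + 418) = √((0 - 2*16/3) + 418) = √((0 - 32/3) + 418) = √(-32/3 + 418) = √(1222/3) = √3666/3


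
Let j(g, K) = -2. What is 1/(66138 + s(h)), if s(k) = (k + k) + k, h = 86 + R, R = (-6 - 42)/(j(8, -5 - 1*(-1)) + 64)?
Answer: 31/2058204 ≈ 1.5062e-5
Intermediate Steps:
R = -24/31 (R = (-6 - 42)/(-2 + 64) = -48/62 = -48*1/62 = -24/31 ≈ -0.77419)
h = 2642/31 (h = 86 - 24/31 = 2642/31 ≈ 85.226)
s(k) = 3*k (s(k) = 2*k + k = 3*k)
1/(66138 + s(h)) = 1/(66138 + 3*(2642/31)) = 1/(66138 + 7926/31) = 1/(2058204/31) = 31/2058204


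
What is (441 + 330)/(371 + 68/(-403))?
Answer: 103571/49815 ≈ 2.0791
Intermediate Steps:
(441 + 330)/(371 + 68/(-403)) = 771/(371 + 68*(-1/403)) = 771/(371 - 68/403) = 771/(149445/403) = 771*(403/149445) = 103571/49815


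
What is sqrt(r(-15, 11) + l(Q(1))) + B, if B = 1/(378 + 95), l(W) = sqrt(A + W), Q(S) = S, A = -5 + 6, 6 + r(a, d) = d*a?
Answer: 1/473 + sqrt(-171 + sqrt(2)) ≈ 0.0021142 + 13.023*I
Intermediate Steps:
r(a, d) = -6 + a*d (r(a, d) = -6 + d*a = -6 + a*d)
A = 1
l(W) = sqrt(1 + W)
B = 1/473 ≈ 0.0021142
sqrt(r(-15, 11) + l(Q(1))) + B = sqrt((-6 - 15*11) + sqrt(1 + 1)) + 1/473 = sqrt((-6 - 165) + sqrt(2)) + 1/473 = sqrt(-171 + sqrt(2)) + 1/473 = 1/473 + sqrt(-171 + sqrt(2))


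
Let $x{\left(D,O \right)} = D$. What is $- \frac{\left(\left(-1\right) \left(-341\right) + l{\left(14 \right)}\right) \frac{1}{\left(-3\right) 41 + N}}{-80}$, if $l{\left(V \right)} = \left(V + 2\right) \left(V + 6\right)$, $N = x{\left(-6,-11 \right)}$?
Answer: $- \frac{661}{10320} \approx -0.06405$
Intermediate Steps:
$N = -6$
$l{\left(V \right)} = \left(2 + V\right) \left(6 + V\right)$
$- \frac{\left(\left(-1\right) \left(-341\right) + l{\left(14 \right)}\right) \frac{1}{\left(-3\right) 41 + N}}{-80} = - \frac{\left(\left(-1\right) \left(-341\right) + \left(12 + 14^{2} + 8 \cdot 14\right)\right) \frac{1}{\left(-3\right) 41 - 6}}{-80} = - \frac{\frac{341 + \left(12 + 196 + 112\right)}{-123 - 6} \left(-1\right)}{80} = - \frac{\frac{341 + 320}{-129} \left(-1\right)}{80} = - \frac{661 \left(- \frac{1}{129}\right) \left(-1\right)}{80} = - \frac{\left(-661\right) \left(-1\right)}{129 \cdot 80} = \left(-1\right) \frac{661}{10320} = - \frac{661}{10320}$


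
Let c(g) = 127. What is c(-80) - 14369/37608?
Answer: 4761847/37608 ≈ 126.62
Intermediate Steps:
c(-80) - 14369/37608 = 127 - 14369/37608 = 4761847/37608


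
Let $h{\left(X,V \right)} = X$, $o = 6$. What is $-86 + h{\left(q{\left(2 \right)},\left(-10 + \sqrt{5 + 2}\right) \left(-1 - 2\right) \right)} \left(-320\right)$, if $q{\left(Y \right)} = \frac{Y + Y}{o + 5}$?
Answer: $- \frac{2226}{11} \approx -202.36$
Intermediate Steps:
$q{\left(Y \right)} = \frac{2 Y}{11}$ ($q{\left(Y \right)} = \frac{Y + Y}{6 + 5} = \frac{2 Y}{11}$)
$-86 + h{\left(q{\left(2 \right)},\left(-10 + \sqrt{5 + 2}\right) \left(-1 - 2\right) \right)} \left(-320\right) = -86 + \frac{2}{11} \cdot 2 \left(-320\right) = -86 + \frac{4}{11} \left(-320\right) = -86 - \frac{1280}{11} = - \frac{2226}{11}$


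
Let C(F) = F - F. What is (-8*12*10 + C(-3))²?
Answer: 921600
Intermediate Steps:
C(F) = 0
(-8*12*10 + C(-3))² = (-8*12*10 + 0)² = (-96*10 + 0)² = (-960 + 0)² = (-960)² = 921600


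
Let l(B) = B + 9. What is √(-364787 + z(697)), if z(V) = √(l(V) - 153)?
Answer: √(-364787 + √553) ≈ 603.96*I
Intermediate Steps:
l(B) = 9 + B
z(V) = √(-144 + V) (z(V) = √((9 + V) - 153) = √(-144 + V))
√(-364787 + z(697)) = √(-364787 + √(-144 + 697)) = √(-364787 + √553)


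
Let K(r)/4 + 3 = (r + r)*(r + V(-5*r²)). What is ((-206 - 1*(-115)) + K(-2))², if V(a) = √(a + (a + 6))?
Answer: -3663 + 2272*I*√34 ≈ -3663.0 + 13248.0*I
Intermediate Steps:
V(a) = √(6 + 2*a) (V(a) = √(a + (6 + a)) = √(6 + 2*a))
K(r) = -12 + 8*r*(r + √(6 - 10*r²)) (K(r) = -12 + 4*((r + r)*(r + √(6 + 2*(-5*r²)))) = -12 + 4*((2*r)*(r + √(6 - 10*r²))) = -12 + 4*(2*r*(r + √(6 - 10*r²))) = -12 + 8*r*(r + √(6 - 10*r²)))
((-206 - 1*(-115)) + K(-2))² = ((-206 - 1*(-115)) + (-12 + 8*(-2)² + 8*(-2)*√(6 - 10*(-2)²)))² = ((-206 + 115) + (-12 + 8*4 + 8*(-2)*√(6 - 10*4)))² = (-91 + (-12 + 32 + 8*(-2)*√(6 - 40)))² = (-91 + (-12 + 32 + 8*(-2)*√(-34)))² = (-91 + (-12 + 32 + 8*(-2)*(I*√34)))² = (-91 + (-12 + 32 - 16*I*√34))² = (-91 + (20 - 16*I*√34))² = (-71 - 16*I*√34)²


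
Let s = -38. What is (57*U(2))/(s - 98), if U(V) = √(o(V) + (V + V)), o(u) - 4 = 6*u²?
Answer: -57*√2/34 ≈ -2.3709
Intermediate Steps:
o(u) = 4 + 6*u²
U(V) = √(4 + 2*V + 6*V²) (U(V) = √((4 + 6*V²) + (V + V)) = √((4 + 6*V²) + 2*V) = √(4 + 2*V + 6*V²))
(57*U(2))/(s - 98) = (57*√(4 + 2*2 + 6*2²))/(-38 - 98) = (57*√(4 + 4 + 6*4))/(-136) = (57*√(4 + 4 + 24))*(-1/136) = (57*√32)*(-1/136) = (57*(4*√2))*(-1/136) = (228*√2)*(-1/136) = -57*√2/34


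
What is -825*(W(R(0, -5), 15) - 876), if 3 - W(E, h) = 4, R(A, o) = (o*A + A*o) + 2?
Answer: 723525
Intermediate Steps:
R(A, o) = 2 + 2*A*o (R(A, o) = (A*o + A*o) + 2 = 2*A*o + 2 = 2 + 2*A*o)
W(E, h) = -1 (W(E, h) = 3 - 1*4 = 3 - 4 = -1)
-825*(W(R(0, -5), 15) - 876) = -825*(-1 - 876) = -825*(-877) = 723525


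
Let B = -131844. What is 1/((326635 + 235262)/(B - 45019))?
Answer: -176863/561897 ≈ -0.31476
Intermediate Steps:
1/((326635 + 235262)/(B - 45019)) = 1/((326635 + 235262)/(-131844 - 45019)) = 1/(561897/(-176863)) = 1/(561897*(-1/176863)) = 1/(-561897/176863) = -176863/561897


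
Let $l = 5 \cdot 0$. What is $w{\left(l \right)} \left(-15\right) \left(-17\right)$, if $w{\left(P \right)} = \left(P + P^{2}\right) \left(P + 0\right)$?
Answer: $0$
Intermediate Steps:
$l = 0$
$w{\left(P \right)} = P \left(P + P^{2}\right)$ ($w{\left(P \right)} = \left(P + P^{2}\right) P = P \left(P + P^{2}\right)$)
$w{\left(l \right)} \left(-15\right) \left(-17\right) = 0^{2} \left(1 + 0\right) \left(-15\right) \left(-17\right) = 0 \cdot 1 \left(-15\right) \left(-17\right) = 0 \left(-15\right) \left(-17\right) = 0 \left(-17\right) = 0$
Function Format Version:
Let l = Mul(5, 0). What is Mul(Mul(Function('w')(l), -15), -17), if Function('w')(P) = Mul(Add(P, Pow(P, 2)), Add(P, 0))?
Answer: 0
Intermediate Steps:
l = 0
Function('w')(P) = Mul(P, Add(P, Pow(P, 2))) (Function('w')(P) = Mul(Add(P, Pow(P, 2)), P) = Mul(P, Add(P, Pow(P, 2))))
Mul(Mul(Function('w')(l), -15), -17) = Mul(Mul(Mul(Pow(0, 2), Add(1, 0)), -15), -17) = Mul(Mul(Mul(0, 1), -15), -17) = Mul(Mul(0, -15), -17) = Mul(0, -17) = 0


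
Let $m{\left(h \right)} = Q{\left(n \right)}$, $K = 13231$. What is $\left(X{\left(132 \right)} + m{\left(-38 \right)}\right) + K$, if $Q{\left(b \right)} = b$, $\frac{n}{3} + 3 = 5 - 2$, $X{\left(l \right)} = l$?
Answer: $13363$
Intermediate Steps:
$n = 0$ ($n = -9 + 3 \left(5 - 2\right) = -9 + 3 \cdot 3 = -9 + 9 = 0$)
$m{\left(h \right)} = 0$
$\left(X{\left(132 \right)} + m{\left(-38 \right)}\right) + K = \left(132 + 0\right) + 13231 = 132 + 13231 = 13363$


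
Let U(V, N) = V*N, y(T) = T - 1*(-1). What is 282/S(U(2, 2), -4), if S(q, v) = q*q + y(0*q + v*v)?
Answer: 94/11 ≈ 8.5455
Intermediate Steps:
y(T) = 1 + T (y(T) = T + 1 = 1 + T)
U(V, N) = N*V
S(q, v) = 1 + q**2 + v**2 (S(q, v) = q*q + (1 + (0*q + v*v)) = q**2 + (1 + (0 + v**2)) = q**2 + (1 + v**2) = 1 + q**2 + v**2)
282/S(U(2, 2), -4) = 282/(1 + (2*2)**2 + (-4)**2) = 282/(1 + 4**2 + 16) = 282/(1 + 16 + 16) = 282/33 = 282*(1/33) = 94/11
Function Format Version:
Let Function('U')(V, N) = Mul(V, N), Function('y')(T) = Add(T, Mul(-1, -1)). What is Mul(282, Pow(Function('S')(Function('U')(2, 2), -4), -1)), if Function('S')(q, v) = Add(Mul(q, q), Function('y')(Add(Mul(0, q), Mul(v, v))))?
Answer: Rational(94, 11) ≈ 8.5455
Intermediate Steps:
Function('y')(T) = Add(1, T) (Function('y')(T) = Add(T, 1) = Add(1, T))
Function('U')(V, N) = Mul(N, V)
Function('S')(q, v) = Add(1, Pow(q, 2), Pow(v, 2)) (Function('S')(q, v) = Add(Mul(q, q), Add(1, Add(Mul(0, q), Mul(v, v)))) = Add(Pow(q, 2), Add(1, Add(0, Pow(v, 2)))) = Add(Pow(q, 2), Add(1, Pow(v, 2))) = Add(1, Pow(q, 2), Pow(v, 2)))
Mul(282, Pow(Function('S')(Function('U')(2, 2), -4), -1)) = Mul(282, Pow(Add(1, Pow(Mul(2, 2), 2), Pow(-4, 2)), -1)) = Mul(282, Pow(Add(1, Pow(4, 2), 16), -1)) = Mul(282, Pow(Add(1, 16, 16), -1)) = Mul(282, Pow(33, -1)) = Mul(282, Rational(1, 33)) = Rational(94, 11)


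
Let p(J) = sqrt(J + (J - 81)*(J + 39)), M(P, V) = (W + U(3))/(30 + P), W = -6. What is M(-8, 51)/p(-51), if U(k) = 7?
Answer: sqrt(1533)/33726 ≈ 0.0011609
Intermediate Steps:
M(P, V) = 1/(30 + P) (M(P, V) = (-6 + 7)/(30 + P) = 1/(30 + P))
p(J) = sqrt(J + (-81 + J)*(39 + J))
M(-8, 51)/p(-51) = 1/((30 - 8)*(sqrt(-3159 + (-51)**2 - 41*(-51)))) = 1/(22*(sqrt(-3159 + 2601 + 2091))) = 1/(22*(sqrt(1533))) = (sqrt(1533)/1533)/22 = sqrt(1533)/33726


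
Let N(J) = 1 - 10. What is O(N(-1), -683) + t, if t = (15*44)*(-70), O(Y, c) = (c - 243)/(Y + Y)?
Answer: -415337/9 ≈ -46149.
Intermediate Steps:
N(J) = -9
O(Y, c) = (-243 + c)/(2*Y) (O(Y, c) = (-243 + c)/((2*Y)) = (-243 + c)*(1/(2*Y)) = (-243 + c)/(2*Y))
t = -46200 (t = 660*(-70) = -46200)
O(N(-1), -683) + t = (½)*(-243 - 683)/(-9) - 46200 = (½)*(-⅑)*(-926) - 46200 = 463/9 - 46200 = -415337/9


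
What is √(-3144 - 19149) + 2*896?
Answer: 1792 + 3*I*√2477 ≈ 1792.0 + 149.31*I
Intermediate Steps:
√(-3144 - 19149) + 2*896 = √(-22293) + 1792 = 3*I*√2477 + 1792 = 1792 + 3*I*√2477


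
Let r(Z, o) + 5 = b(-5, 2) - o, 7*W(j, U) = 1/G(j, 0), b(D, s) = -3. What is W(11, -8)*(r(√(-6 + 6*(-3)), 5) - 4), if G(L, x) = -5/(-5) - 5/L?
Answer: -187/42 ≈ -4.4524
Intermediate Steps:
G(L, x) = 1 - 5/L (G(L, x) = -5*(-⅕) - 5/L = 1 - 5/L)
W(j, U) = j/(7*(-5 + j)) (W(j, U) = 1/(7*(((-5 + j)/j))) = (j/(-5 + j))/7 = j/(7*(-5 + j)))
r(Z, o) = -8 - o (r(Z, o) = -5 + (-3 - o) = -8 - o)
W(11, -8)*(r(√(-6 + 6*(-3)), 5) - 4) = ((⅐)*11/(-5 + 11))*((-8 - 1*5) - 4) = ((⅐)*11/6)*((-8 - 5) - 4) = ((⅐)*11*(⅙))*(-13 - 4) = (11/42)*(-17) = -187/42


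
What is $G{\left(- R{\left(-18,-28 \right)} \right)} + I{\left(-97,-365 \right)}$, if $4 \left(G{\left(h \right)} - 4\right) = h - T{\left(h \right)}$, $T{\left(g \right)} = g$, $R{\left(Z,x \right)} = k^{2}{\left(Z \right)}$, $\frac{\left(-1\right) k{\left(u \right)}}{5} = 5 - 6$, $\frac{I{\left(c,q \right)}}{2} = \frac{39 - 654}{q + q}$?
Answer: $\frac{415}{73} \approx 5.6849$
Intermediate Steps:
$I{\left(c,q \right)} = - \frac{615}{q}$ ($I{\left(c,q \right)} = 2 \frac{39 - 654}{q + q} = 2 \left(- \frac{615}{2 q}\right) = - \frac{615}{q}$)
$k{\left(u \right)} = 5$ ($k{\left(u \right)} = - 5 \left(5 - 6\right) = \left(-5\right) \left(-1\right) = 5$)
$R{\left(Z,x \right)} = 25$ ($R{\left(Z,x \right)} = 5^{2} = 25$)
$G{\left(h \right)} = 4$ ($G{\left(h \right)} = 4 + \frac{h - h}{4} = 4 + \frac{1}{4} \cdot 0 = 4 + 0 = 4$)
$G{\left(- R{\left(-18,-28 \right)} \right)} + I{\left(-97,-365 \right)} = 4 - \frac{615}{-365} = 4 - - \frac{123}{73} = 4 + \frac{123}{73} = \frac{415}{73}$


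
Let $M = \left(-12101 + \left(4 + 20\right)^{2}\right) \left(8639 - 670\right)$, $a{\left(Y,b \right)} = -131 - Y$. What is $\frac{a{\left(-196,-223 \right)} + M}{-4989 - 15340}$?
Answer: $\frac{91842660}{20329} \approx 4517.8$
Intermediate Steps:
$M = -91842725$ ($M = \left(-12101 + 24^{2}\right) 7969 = \left(-12101 + 576\right) 7969 = \left(-11525\right) 7969 = -91842725$)
$\frac{a{\left(-196,-223 \right)} + M}{-4989 - 15340} = \frac{\left(-131 - -196\right) - 91842725}{-4989 - 15340} = \frac{\left(-131 + 196\right) - 91842725}{-20329} = \left(65 - 91842725\right) \left(- \frac{1}{20329}\right) = \left(-91842660\right) \left(- \frac{1}{20329}\right) = \frac{91842660}{20329}$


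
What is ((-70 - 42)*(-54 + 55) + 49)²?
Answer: 3969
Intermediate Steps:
((-70 - 42)*(-54 + 55) + 49)² = (-112*1 + 49)² = (-112 + 49)² = (-63)² = 3969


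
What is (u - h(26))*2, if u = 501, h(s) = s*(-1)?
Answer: 1054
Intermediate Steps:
h(s) = -s
(u - h(26))*2 = (501 - (-1)*26)*2 = (501 - 1*(-26))*2 = (501 + 26)*2 = 527*2 = 1054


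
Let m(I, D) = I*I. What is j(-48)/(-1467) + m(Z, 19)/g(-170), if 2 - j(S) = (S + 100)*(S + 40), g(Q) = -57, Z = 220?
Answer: -23675542/27873 ≈ -849.41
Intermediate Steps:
m(I, D) = I**2
j(S) = 2 - (40 + S)*(100 + S) (j(S) = 2 - (S + 100)*(S + 40) = 2 - (100 + S)*(40 + S) = 2 - (40 + S)*(100 + S))
j(-48)/(-1467) + m(Z, 19)/g(-170) = (-3998 - 1*(-48)**2 - 140*(-48))/(-1467) + 220**2/(-57) = (-3998 - 1*2304 + 6720)*(-1/1467) + 48400*(-1/57) = (-3998 - 2304 + 6720)*(-1/1467) - 48400/57 = 418*(-1/1467) - 48400/57 = -418/1467 - 48400/57 = -23675542/27873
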